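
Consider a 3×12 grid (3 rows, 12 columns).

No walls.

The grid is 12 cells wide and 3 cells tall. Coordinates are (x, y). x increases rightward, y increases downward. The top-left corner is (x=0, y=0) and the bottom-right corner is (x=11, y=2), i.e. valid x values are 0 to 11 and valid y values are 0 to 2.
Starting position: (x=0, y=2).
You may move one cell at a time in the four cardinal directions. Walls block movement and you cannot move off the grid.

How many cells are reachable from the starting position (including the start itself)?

BFS flood-fill from (x=0, y=2):
  Distance 0: (x=0, y=2)
  Distance 1: (x=0, y=1), (x=1, y=2)
  Distance 2: (x=0, y=0), (x=1, y=1), (x=2, y=2)
  Distance 3: (x=1, y=0), (x=2, y=1), (x=3, y=2)
  Distance 4: (x=2, y=0), (x=3, y=1), (x=4, y=2)
  Distance 5: (x=3, y=0), (x=4, y=1), (x=5, y=2)
  Distance 6: (x=4, y=0), (x=5, y=1), (x=6, y=2)
  Distance 7: (x=5, y=0), (x=6, y=1), (x=7, y=2)
  Distance 8: (x=6, y=0), (x=7, y=1), (x=8, y=2)
  Distance 9: (x=7, y=0), (x=8, y=1), (x=9, y=2)
  Distance 10: (x=8, y=0), (x=9, y=1), (x=10, y=2)
  Distance 11: (x=9, y=0), (x=10, y=1), (x=11, y=2)
  Distance 12: (x=10, y=0), (x=11, y=1)
  Distance 13: (x=11, y=0)
Total reachable: 36 (grid has 36 open cells total)

Answer: Reachable cells: 36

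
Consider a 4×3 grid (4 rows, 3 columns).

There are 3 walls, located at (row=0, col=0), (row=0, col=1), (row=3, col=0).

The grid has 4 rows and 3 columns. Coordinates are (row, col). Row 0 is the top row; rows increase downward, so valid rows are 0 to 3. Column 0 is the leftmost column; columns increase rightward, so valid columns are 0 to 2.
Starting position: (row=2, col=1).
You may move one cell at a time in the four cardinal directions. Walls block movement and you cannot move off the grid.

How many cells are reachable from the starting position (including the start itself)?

Answer: Reachable cells: 9

Derivation:
BFS flood-fill from (row=2, col=1):
  Distance 0: (row=2, col=1)
  Distance 1: (row=1, col=1), (row=2, col=0), (row=2, col=2), (row=3, col=1)
  Distance 2: (row=1, col=0), (row=1, col=2), (row=3, col=2)
  Distance 3: (row=0, col=2)
Total reachable: 9 (grid has 9 open cells total)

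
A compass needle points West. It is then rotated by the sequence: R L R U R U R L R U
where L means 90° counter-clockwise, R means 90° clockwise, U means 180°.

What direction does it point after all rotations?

Start: West
  R (right (90° clockwise)) -> North
  L (left (90° counter-clockwise)) -> West
  R (right (90° clockwise)) -> North
  U (U-turn (180°)) -> South
  R (right (90° clockwise)) -> West
  U (U-turn (180°)) -> East
  R (right (90° clockwise)) -> South
  L (left (90° counter-clockwise)) -> East
  R (right (90° clockwise)) -> South
  U (U-turn (180°)) -> North
Final: North

Answer: Final heading: North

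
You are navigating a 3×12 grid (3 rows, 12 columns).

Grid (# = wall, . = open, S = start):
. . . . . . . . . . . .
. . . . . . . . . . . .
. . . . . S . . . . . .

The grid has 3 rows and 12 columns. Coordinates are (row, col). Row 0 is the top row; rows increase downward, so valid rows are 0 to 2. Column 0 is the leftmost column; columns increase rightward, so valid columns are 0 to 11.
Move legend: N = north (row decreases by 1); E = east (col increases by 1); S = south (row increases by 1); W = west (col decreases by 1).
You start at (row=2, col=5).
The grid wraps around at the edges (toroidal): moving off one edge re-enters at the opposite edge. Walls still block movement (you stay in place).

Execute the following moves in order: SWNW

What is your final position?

Start: (row=2, col=5)
  S (south): (row=2, col=5) -> (row=0, col=5)
  W (west): (row=0, col=5) -> (row=0, col=4)
  N (north): (row=0, col=4) -> (row=2, col=4)
  W (west): (row=2, col=4) -> (row=2, col=3)
Final: (row=2, col=3)

Answer: Final position: (row=2, col=3)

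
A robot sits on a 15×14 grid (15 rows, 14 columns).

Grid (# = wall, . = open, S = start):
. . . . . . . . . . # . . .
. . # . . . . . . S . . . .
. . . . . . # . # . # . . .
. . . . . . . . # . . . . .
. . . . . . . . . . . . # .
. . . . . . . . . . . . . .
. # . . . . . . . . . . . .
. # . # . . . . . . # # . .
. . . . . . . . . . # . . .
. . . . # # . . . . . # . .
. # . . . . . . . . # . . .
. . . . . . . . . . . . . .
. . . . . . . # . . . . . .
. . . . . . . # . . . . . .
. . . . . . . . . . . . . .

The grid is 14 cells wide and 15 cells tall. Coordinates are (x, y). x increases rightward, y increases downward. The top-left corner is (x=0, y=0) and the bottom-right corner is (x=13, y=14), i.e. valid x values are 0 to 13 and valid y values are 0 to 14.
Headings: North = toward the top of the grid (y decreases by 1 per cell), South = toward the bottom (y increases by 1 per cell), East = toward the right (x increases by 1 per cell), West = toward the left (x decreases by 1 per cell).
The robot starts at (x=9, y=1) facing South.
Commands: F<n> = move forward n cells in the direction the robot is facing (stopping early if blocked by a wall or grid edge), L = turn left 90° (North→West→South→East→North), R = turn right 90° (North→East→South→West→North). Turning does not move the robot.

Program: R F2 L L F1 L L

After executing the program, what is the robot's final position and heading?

Answer: Final position: (x=8, y=1), facing West

Derivation:
Start: (x=9, y=1), facing South
  R: turn right, now facing West
  F2: move forward 2, now at (x=7, y=1)
  L: turn left, now facing South
  L: turn left, now facing East
  F1: move forward 1, now at (x=8, y=1)
  L: turn left, now facing North
  L: turn left, now facing West
Final: (x=8, y=1), facing West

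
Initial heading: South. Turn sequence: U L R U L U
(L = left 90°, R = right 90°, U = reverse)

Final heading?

Answer: Final heading: West

Derivation:
Start: South
  U (U-turn (180°)) -> North
  L (left (90° counter-clockwise)) -> West
  R (right (90° clockwise)) -> North
  U (U-turn (180°)) -> South
  L (left (90° counter-clockwise)) -> East
  U (U-turn (180°)) -> West
Final: West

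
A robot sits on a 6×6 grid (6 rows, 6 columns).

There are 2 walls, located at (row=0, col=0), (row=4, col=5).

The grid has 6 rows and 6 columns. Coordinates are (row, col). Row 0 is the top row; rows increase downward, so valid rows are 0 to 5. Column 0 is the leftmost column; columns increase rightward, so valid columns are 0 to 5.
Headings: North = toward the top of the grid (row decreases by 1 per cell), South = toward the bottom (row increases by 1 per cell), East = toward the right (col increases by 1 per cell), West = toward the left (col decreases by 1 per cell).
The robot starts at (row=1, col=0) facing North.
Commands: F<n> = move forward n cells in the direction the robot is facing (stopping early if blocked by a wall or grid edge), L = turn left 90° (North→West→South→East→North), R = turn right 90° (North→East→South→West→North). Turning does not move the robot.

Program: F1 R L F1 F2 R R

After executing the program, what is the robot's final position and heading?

Answer: Final position: (row=1, col=0), facing South

Derivation:
Start: (row=1, col=0), facing North
  F1: move forward 0/1 (blocked), now at (row=1, col=0)
  R: turn right, now facing East
  L: turn left, now facing North
  F1: move forward 0/1 (blocked), now at (row=1, col=0)
  F2: move forward 0/2 (blocked), now at (row=1, col=0)
  R: turn right, now facing East
  R: turn right, now facing South
Final: (row=1, col=0), facing South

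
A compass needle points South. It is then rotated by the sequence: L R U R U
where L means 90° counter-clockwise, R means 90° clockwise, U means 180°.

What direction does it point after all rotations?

Answer: Final heading: West

Derivation:
Start: South
  L (left (90° counter-clockwise)) -> East
  R (right (90° clockwise)) -> South
  U (U-turn (180°)) -> North
  R (right (90° clockwise)) -> East
  U (U-turn (180°)) -> West
Final: West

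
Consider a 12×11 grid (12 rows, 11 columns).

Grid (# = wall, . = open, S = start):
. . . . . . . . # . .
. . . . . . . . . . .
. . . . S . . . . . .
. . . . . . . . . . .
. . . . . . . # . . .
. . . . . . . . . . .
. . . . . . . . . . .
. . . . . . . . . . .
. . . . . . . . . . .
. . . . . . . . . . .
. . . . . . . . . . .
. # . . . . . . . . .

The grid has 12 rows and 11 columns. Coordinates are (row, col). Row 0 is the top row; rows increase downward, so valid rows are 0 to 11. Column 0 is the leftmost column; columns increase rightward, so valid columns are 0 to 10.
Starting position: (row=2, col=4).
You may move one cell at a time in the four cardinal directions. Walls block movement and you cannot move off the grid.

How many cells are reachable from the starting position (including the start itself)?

Answer: Reachable cells: 129

Derivation:
BFS flood-fill from (row=2, col=4):
  Distance 0: (row=2, col=4)
  Distance 1: (row=1, col=4), (row=2, col=3), (row=2, col=5), (row=3, col=4)
  Distance 2: (row=0, col=4), (row=1, col=3), (row=1, col=5), (row=2, col=2), (row=2, col=6), (row=3, col=3), (row=3, col=5), (row=4, col=4)
  Distance 3: (row=0, col=3), (row=0, col=5), (row=1, col=2), (row=1, col=6), (row=2, col=1), (row=2, col=7), (row=3, col=2), (row=3, col=6), (row=4, col=3), (row=4, col=5), (row=5, col=4)
  Distance 4: (row=0, col=2), (row=0, col=6), (row=1, col=1), (row=1, col=7), (row=2, col=0), (row=2, col=8), (row=3, col=1), (row=3, col=7), (row=4, col=2), (row=4, col=6), (row=5, col=3), (row=5, col=5), (row=6, col=4)
  Distance 5: (row=0, col=1), (row=0, col=7), (row=1, col=0), (row=1, col=8), (row=2, col=9), (row=3, col=0), (row=3, col=8), (row=4, col=1), (row=5, col=2), (row=5, col=6), (row=6, col=3), (row=6, col=5), (row=7, col=4)
  Distance 6: (row=0, col=0), (row=1, col=9), (row=2, col=10), (row=3, col=9), (row=4, col=0), (row=4, col=8), (row=5, col=1), (row=5, col=7), (row=6, col=2), (row=6, col=6), (row=7, col=3), (row=7, col=5), (row=8, col=4)
  Distance 7: (row=0, col=9), (row=1, col=10), (row=3, col=10), (row=4, col=9), (row=5, col=0), (row=5, col=8), (row=6, col=1), (row=6, col=7), (row=7, col=2), (row=7, col=6), (row=8, col=3), (row=8, col=5), (row=9, col=4)
  Distance 8: (row=0, col=10), (row=4, col=10), (row=5, col=9), (row=6, col=0), (row=6, col=8), (row=7, col=1), (row=7, col=7), (row=8, col=2), (row=8, col=6), (row=9, col=3), (row=9, col=5), (row=10, col=4)
  Distance 9: (row=5, col=10), (row=6, col=9), (row=7, col=0), (row=7, col=8), (row=8, col=1), (row=8, col=7), (row=9, col=2), (row=9, col=6), (row=10, col=3), (row=10, col=5), (row=11, col=4)
  Distance 10: (row=6, col=10), (row=7, col=9), (row=8, col=0), (row=8, col=8), (row=9, col=1), (row=9, col=7), (row=10, col=2), (row=10, col=6), (row=11, col=3), (row=11, col=5)
  Distance 11: (row=7, col=10), (row=8, col=9), (row=9, col=0), (row=9, col=8), (row=10, col=1), (row=10, col=7), (row=11, col=2), (row=11, col=6)
  Distance 12: (row=8, col=10), (row=9, col=9), (row=10, col=0), (row=10, col=8), (row=11, col=7)
  Distance 13: (row=9, col=10), (row=10, col=9), (row=11, col=0), (row=11, col=8)
  Distance 14: (row=10, col=10), (row=11, col=9)
  Distance 15: (row=11, col=10)
Total reachable: 129 (grid has 129 open cells total)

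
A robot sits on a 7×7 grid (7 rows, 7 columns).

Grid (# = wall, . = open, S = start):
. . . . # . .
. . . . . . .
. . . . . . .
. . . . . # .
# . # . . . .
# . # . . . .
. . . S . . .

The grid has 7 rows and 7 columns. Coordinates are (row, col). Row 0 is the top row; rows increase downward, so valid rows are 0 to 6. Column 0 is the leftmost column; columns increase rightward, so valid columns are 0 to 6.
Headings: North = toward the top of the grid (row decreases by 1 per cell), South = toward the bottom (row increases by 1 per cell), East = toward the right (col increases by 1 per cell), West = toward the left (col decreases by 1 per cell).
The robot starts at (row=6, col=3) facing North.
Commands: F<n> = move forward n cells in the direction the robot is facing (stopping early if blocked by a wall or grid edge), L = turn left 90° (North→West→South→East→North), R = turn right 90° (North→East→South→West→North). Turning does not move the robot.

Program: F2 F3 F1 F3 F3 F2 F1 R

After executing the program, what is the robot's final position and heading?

Start: (row=6, col=3), facing North
  F2: move forward 2, now at (row=4, col=3)
  F3: move forward 3, now at (row=1, col=3)
  F1: move forward 1, now at (row=0, col=3)
  F3: move forward 0/3 (blocked), now at (row=0, col=3)
  F3: move forward 0/3 (blocked), now at (row=0, col=3)
  F2: move forward 0/2 (blocked), now at (row=0, col=3)
  F1: move forward 0/1 (blocked), now at (row=0, col=3)
  R: turn right, now facing East
Final: (row=0, col=3), facing East

Answer: Final position: (row=0, col=3), facing East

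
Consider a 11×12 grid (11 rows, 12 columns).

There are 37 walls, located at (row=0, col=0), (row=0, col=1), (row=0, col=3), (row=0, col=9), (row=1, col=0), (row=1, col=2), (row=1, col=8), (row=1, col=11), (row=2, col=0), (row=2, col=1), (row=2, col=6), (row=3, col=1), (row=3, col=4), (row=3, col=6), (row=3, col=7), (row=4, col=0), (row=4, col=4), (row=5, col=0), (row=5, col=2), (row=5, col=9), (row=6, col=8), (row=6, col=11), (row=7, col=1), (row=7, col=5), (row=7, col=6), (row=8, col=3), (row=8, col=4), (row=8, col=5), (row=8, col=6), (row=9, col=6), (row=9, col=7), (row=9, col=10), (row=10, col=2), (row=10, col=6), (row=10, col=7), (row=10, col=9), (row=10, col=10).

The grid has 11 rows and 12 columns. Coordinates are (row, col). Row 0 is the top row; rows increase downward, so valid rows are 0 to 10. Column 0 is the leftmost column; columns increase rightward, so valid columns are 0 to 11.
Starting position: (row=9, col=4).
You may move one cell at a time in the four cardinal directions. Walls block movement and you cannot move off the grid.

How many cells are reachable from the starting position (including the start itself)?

Answer: Reachable cells: 92

Derivation:
BFS flood-fill from (row=9, col=4):
  Distance 0: (row=9, col=4)
  Distance 1: (row=9, col=3), (row=9, col=5), (row=10, col=4)
  Distance 2: (row=9, col=2), (row=10, col=3), (row=10, col=5)
  Distance 3: (row=8, col=2), (row=9, col=1)
  Distance 4: (row=7, col=2), (row=8, col=1), (row=9, col=0), (row=10, col=1)
  Distance 5: (row=6, col=2), (row=7, col=3), (row=8, col=0), (row=10, col=0)
  Distance 6: (row=6, col=1), (row=6, col=3), (row=7, col=0), (row=7, col=4)
  Distance 7: (row=5, col=1), (row=5, col=3), (row=6, col=0), (row=6, col=4)
  Distance 8: (row=4, col=1), (row=4, col=3), (row=5, col=4), (row=6, col=5)
  Distance 9: (row=3, col=3), (row=4, col=2), (row=5, col=5), (row=6, col=6)
  Distance 10: (row=2, col=3), (row=3, col=2), (row=4, col=5), (row=5, col=6), (row=6, col=7)
  Distance 11: (row=1, col=3), (row=2, col=2), (row=2, col=4), (row=3, col=5), (row=4, col=6), (row=5, col=7), (row=7, col=7)
  Distance 12: (row=1, col=4), (row=2, col=5), (row=4, col=7), (row=5, col=8), (row=7, col=8), (row=8, col=7)
  Distance 13: (row=0, col=4), (row=1, col=5), (row=4, col=8), (row=7, col=9), (row=8, col=8)
  Distance 14: (row=0, col=5), (row=1, col=6), (row=3, col=8), (row=4, col=9), (row=6, col=9), (row=7, col=10), (row=8, col=9), (row=9, col=8)
  Distance 15: (row=0, col=6), (row=1, col=7), (row=2, col=8), (row=3, col=9), (row=4, col=10), (row=6, col=10), (row=7, col=11), (row=8, col=10), (row=9, col=9), (row=10, col=8)
  Distance 16: (row=0, col=7), (row=2, col=7), (row=2, col=9), (row=3, col=10), (row=4, col=11), (row=5, col=10), (row=8, col=11)
  Distance 17: (row=0, col=8), (row=1, col=9), (row=2, col=10), (row=3, col=11), (row=5, col=11), (row=9, col=11)
  Distance 18: (row=1, col=10), (row=2, col=11), (row=10, col=11)
  Distance 19: (row=0, col=10)
  Distance 20: (row=0, col=11)
Total reachable: 92 (grid has 95 open cells total)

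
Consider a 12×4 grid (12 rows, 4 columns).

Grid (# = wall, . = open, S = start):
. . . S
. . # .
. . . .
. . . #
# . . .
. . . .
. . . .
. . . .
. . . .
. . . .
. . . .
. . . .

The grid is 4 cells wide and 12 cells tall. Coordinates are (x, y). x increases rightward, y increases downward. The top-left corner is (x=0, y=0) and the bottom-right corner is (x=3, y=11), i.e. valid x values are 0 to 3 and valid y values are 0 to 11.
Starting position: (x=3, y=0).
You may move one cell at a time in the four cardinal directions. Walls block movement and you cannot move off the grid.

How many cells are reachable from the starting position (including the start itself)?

Answer: Reachable cells: 45

Derivation:
BFS flood-fill from (x=3, y=0):
  Distance 0: (x=3, y=0)
  Distance 1: (x=2, y=0), (x=3, y=1)
  Distance 2: (x=1, y=0), (x=3, y=2)
  Distance 3: (x=0, y=0), (x=1, y=1), (x=2, y=2)
  Distance 4: (x=0, y=1), (x=1, y=2), (x=2, y=3)
  Distance 5: (x=0, y=2), (x=1, y=3), (x=2, y=4)
  Distance 6: (x=0, y=3), (x=1, y=4), (x=3, y=4), (x=2, y=5)
  Distance 7: (x=1, y=5), (x=3, y=5), (x=2, y=6)
  Distance 8: (x=0, y=5), (x=1, y=6), (x=3, y=6), (x=2, y=7)
  Distance 9: (x=0, y=6), (x=1, y=7), (x=3, y=7), (x=2, y=8)
  Distance 10: (x=0, y=7), (x=1, y=8), (x=3, y=8), (x=2, y=9)
  Distance 11: (x=0, y=8), (x=1, y=9), (x=3, y=9), (x=2, y=10)
  Distance 12: (x=0, y=9), (x=1, y=10), (x=3, y=10), (x=2, y=11)
  Distance 13: (x=0, y=10), (x=1, y=11), (x=3, y=11)
  Distance 14: (x=0, y=11)
Total reachable: 45 (grid has 45 open cells total)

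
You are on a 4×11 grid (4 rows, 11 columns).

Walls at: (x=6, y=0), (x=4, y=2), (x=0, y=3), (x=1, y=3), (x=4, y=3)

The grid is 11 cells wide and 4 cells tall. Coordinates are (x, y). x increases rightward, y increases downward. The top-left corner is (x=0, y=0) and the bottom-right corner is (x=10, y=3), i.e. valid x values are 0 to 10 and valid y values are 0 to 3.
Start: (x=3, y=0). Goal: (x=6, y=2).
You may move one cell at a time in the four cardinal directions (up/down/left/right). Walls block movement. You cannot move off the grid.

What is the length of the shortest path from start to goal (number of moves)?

Answer: Shortest path length: 5

Derivation:
BFS from (x=3, y=0) until reaching (x=6, y=2):
  Distance 0: (x=3, y=0)
  Distance 1: (x=2, y=0), (x=4, y=0), (x=3, y=1)
  Distance 2: (x=1, y=0), (x=5, y=0), (x=2, y=1), (x=4, y=1), (x=3, y=2)
  Distance 3: (x=0, y=0), (x=1, y=1), (x=5, y=1), (x=2, y=2), (x=3, y=3)
  Distance 4: (x=0, y=1), (x=6, y=1), (x=1, y=2), (x=5, y=2), (x=2, y=3)
  Distance 5: (x=7, y=1), (x=0, y=2), (x=6, y=2), (x=5, y=3)  <- goal reached here
One shortest path (5 moves): (x=3, y=0) -> (x=4, y=0) -> (x=5, y=0) -> (x=5, y=1) -> (x=6, y=1) -> (x=6, y=2)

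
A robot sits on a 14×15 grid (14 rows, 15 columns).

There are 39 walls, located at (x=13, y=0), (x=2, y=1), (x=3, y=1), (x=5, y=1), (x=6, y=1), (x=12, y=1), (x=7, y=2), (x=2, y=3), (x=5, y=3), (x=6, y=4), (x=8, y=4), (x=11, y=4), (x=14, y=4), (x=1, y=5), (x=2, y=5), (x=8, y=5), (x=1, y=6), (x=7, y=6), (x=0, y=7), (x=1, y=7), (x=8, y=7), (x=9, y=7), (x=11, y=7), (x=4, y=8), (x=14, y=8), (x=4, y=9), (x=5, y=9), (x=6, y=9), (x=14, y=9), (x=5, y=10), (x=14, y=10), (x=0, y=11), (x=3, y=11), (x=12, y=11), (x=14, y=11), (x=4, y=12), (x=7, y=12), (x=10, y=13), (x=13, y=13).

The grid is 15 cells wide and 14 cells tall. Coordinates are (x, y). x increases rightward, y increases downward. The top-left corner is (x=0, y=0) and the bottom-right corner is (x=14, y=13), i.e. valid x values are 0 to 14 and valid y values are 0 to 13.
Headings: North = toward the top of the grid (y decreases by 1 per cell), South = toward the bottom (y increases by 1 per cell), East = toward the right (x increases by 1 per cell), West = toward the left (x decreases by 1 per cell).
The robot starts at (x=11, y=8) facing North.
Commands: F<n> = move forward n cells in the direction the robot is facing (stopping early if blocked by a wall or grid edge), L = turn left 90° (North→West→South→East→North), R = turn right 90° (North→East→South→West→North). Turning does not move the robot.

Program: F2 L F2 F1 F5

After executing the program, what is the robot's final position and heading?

Answer: Final position: (x=5, y=8), facing West

Derivation:
Start: (x=11, y=8), facing North
  F2: move forward 0/2 (blocked), now at (x=11, y=8)
  L: turn left, now facing West
  F2: move forward 2, now at (x=9, y=8)
  F1: move forward 1, now at (x=8, y=8)
  F5: move forward 3/5 (blocked), now at (x=5, y=8)
Final: (x=5, y=8), facing West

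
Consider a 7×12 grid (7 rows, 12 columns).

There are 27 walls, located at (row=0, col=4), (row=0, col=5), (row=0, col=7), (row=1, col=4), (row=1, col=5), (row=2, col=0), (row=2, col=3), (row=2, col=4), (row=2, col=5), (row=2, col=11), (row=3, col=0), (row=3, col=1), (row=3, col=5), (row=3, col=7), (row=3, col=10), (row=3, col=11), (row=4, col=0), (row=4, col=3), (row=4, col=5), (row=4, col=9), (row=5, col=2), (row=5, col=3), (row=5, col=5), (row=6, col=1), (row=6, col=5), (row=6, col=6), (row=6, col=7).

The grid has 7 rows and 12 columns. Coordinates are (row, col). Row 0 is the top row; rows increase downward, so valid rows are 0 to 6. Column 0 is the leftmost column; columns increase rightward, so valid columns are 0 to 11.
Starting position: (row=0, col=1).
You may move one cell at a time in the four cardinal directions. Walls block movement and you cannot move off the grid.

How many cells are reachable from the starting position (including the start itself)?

Answer: Reachable cells: 23

Derivation:
BFS flood-fill from (row=0, col=1):
  Distance 0: (row=0, col=1)
  Distance 1: (row=0, col=0), (row=0, col=2), (row=1, col=1)
  Distance 2: (row=0, col=3), (row=1, col=0), (row=1, col=2), (row=2, col=1)
  Distance 3: (row=1, col=3), (row=2, col=2)
  Distance 4: (row=3, col=2)
  Distance 5: (row=3, col=3), (row=4, col=2)
  Distance 6: (row=3, col=4), (row=4, col=1)
  Distance 7: (row=4, col=4), (row=5, col=1)
  Distance 8: (row=5, col=0), (row=5, col=4)
  Distance 9: (row=6, col=0), (row=6, col=4)
  Distance 10: (row=6, col=3)
  Distance 11: (row=6, col=2)
Total reachable: 23 (grid has 57 open cells total)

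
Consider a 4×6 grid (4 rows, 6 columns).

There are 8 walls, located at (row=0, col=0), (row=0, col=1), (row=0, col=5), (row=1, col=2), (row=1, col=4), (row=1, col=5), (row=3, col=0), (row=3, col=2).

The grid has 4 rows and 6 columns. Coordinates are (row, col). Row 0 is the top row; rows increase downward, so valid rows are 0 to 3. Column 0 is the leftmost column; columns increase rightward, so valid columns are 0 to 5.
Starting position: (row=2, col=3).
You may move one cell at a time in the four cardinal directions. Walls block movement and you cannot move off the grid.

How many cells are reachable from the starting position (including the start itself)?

BFS flood-fill from (row=2, col=3):
  Distance 0: (row=2, col=3)
  Distance 1: (row=1, col=3), (row=2, col=2), (row=2, col=4), (row=3, col=3)
  Distance 2: (row=0, col=3), (row=2, col=1), (row=2, col=5), (row=3, col=4)
  Distance 3: (row=0, col=2), (row=0, col=4), (row=1, col=1), (row=2, col=0), (row=3, col=1), (row=3, col=5)
  Distance 4: (row=1, col=0)
Total reachable: 16 (grid has 16 open cells total)

Answer: Reachable cells: 16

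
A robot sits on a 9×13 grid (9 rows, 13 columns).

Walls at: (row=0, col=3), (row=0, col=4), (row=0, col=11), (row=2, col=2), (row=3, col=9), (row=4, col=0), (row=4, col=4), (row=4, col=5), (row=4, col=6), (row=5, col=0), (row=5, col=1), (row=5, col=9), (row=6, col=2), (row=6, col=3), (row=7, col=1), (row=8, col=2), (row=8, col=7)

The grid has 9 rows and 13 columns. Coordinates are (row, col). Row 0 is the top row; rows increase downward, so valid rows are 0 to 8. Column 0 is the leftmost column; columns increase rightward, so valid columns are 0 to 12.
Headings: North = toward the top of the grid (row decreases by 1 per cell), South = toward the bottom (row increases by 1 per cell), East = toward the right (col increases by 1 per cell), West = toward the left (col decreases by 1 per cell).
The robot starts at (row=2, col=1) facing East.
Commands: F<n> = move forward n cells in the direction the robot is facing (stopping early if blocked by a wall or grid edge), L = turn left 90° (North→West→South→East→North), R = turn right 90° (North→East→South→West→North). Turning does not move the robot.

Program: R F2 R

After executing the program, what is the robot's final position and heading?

Start: (row=2, col=1), facing East
  R: turn right, now facing South
  F2: move forward 2, now at (row=4, col=1)
  R: turn right, now facing West
Final: (row=4, col=1), facing West

Answer: Final position: (row=4, col=1), facing West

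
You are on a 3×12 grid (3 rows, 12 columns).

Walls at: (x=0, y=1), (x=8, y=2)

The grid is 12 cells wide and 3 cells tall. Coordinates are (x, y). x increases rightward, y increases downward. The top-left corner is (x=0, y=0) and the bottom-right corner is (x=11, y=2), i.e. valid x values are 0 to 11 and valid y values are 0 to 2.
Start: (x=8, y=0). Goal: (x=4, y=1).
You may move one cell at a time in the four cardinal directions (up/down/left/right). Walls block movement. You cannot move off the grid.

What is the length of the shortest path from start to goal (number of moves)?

BFS from (x=8, y=0) until reaching (x=4, y=1):
  Distance 0: (x=8, y=0)
  Distance 1: (x=7, y=0), (x=9, y=0), (x=8, y=1)
  Distance 2: (x=6, y=0), (x=10, y=0), (x=7, y=1), (x=9, y=1)
  Distance 3: (x=5, y=0), (x=11, y=0), (x=6, y=1), (x=10, y=1), (x=7, y=2), (x=9, y=2)
  Distance 4: (x=4, y=0), (x=5, y=1), (x=11, y=1), (x=6, y=2), (x=10, y=2)
  Distance 5: (x=3, y=0), (x=4, y=1), (x=5, y=2), (x=11, y=2)  <- goal reached here
One shortest path (5 moves): (x=8, y=0) -> (x=7, y=0) -> (x=6, y=0) -> (x=5, y=0) -> (x=4, y=0) -> (x=4, y=1)

Answer: Shortest path length: 5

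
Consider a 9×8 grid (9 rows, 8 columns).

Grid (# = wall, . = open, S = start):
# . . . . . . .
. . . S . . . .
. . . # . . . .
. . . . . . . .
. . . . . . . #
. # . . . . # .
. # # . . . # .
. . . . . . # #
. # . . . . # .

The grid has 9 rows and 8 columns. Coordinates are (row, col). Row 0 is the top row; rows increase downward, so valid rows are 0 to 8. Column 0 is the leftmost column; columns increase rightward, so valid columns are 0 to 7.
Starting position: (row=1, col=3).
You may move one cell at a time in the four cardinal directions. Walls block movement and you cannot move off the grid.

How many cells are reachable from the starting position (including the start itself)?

BFS flood-fill from (row=1, col=3):
  Distance 0: (row=1, col=3)
  Distance 1: (row=0, col=3), (row=1, col=2), (row=1, col=4)
  Distance 2: (row=0, col=2), (row=0, col=4), (row=1, col=1), (row=1, col=5), (row=2, col=2), (row=2, col=4)
  Distance 3: (row=0, col=1), (row=0, col=5), (row=1, col=0), (row=1, col=6), (row=2, col=1), (row=2, col=5), (row=3, col=2), (row=3, col=4)
  Distance 4: (row=0, col=6), (row=1, col=7), (row=2, col=0), (row=2, col=6), (row=3, col=1), (row=3, col=3), (row=3, col=5), (row=4, col=2), (row=4, col=4)
  Distance 5: (row=0, col=7), (row=2, col=7), (row=3, col=0), (row=3, col=6), (row=4, col=1), (row=4, col=3), (row=4, col=5), (row=5, col=2), (row=5, col=4)
  Distance 6: (row=3, col=7), (row=4, col=0), (row=4, col=6), (row=5, col=3), (row=5, col=5), (row=6, col=4)
  Distance 7: (row=5, col=0), (row=6, col=3), (row=6, col=5), (row=7, col=4)
  Distance 8: (row=6, col=0), (row=7, col=3), (row=7, col=5), (row=8, col=4)
  Distance 9: (row=7, col=0), (row=7, col=2), (row=8, col=3), (row=8, col=5)
  Distance 10: (row=7, col=1), (row=8, col=0), (row=8, col=2)
Total reachable: 57 (grid has 60 open cells total)

Answer: Reachable cells: 57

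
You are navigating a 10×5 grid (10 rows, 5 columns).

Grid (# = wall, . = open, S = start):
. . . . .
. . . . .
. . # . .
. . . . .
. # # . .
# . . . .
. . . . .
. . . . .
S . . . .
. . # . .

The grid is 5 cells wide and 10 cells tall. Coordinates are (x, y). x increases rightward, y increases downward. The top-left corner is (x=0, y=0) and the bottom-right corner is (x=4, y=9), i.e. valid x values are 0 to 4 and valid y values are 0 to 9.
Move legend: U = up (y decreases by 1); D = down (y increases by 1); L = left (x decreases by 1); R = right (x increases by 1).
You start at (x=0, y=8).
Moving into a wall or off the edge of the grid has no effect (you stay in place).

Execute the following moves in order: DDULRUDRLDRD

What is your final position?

Answer: Final position: (x=1, y=9)

Derivation:
Start: (x=0, y=8)
  D (down): (x=0, y=8) -> (x=0, y=9)
  D (down): blocked, stay at (x=0, y=9)
  U (up): (x=0, y=9) -> (x=0, y=8)
  L (left): blocked, stay at (x=0, y=8)
  R (right): (x=0, y=8) -> (x=1, y=8)
  U (up): (x=1, y=8) -> (x=1, y=7)
  D (down): (x=1, y=7) -> (x=1, y=8)
  R (right): (x=1, y=8) -> (x=2, y=8)
  L (left): (x=2, y=8) -> (x=1, y=8)
  D (down): (x=1, y=8) -> (x=1, y=9)
  R (right): blocked, stay at (x=1, y=9)
  D (down): blocked, stay at (x=1, y=9)
Final: (x=1, y=9)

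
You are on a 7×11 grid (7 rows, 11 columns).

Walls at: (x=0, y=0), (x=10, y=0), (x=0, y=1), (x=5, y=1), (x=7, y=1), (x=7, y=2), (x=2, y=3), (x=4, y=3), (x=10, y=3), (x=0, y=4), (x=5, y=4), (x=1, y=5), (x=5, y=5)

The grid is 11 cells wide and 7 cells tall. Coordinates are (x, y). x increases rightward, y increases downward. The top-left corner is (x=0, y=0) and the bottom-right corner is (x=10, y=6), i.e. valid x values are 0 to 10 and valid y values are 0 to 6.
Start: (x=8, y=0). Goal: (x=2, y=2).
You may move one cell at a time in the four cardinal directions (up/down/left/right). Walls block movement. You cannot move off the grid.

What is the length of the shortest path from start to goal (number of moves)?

Answer: Shortest path length: 8

Derivation:
BFS from (x=8, y=0) until reaching (x=2, y=2):
  Distance 0: (x=8, y=0)
  Distance 1: (x=7, y=0), (x=9, y=0), (x=8, y=1)
  Distance 2: (x=6, y=0), (x=9, y=1), (x=8, y=2)
  Distance 3: (x=5, y=0), (x=6, y=1), (x=10, y=1), (x=9, y=2), (x=8, y=3)
  Distance 4: (x=4, y=0), (x=6, y=2), (x=10, y=2), (x=7, y=3), (x=9, y=3), (x=8, y=4)
  Distance 5: (x=3, y=0), (x=4, y=1), (x=5, y=2), (x=6, y=3), (x=7, y=4), (x=9, y=4), (x=8, y=5)
  Distance 6: (x=2, y=0), (x=3, y=1), (x=4, y=2), (x=5, y=3), (x=6, y=4), (x=10, y=4), (x=7, y=5), (x=9, y=5), (x=8, y=6)
  Distance 7: (x=1, y=0), (x=2, y=1), (x=3, y=2), (x=6, y=5), (x=10, y=5), (x=7, y=6), (x=9, y=6)
  Distance 8: (x=1, y=1), (x=2, y=2), (x=3, y=3), (x=6, y=6), (x=10, y=6)  <- goal reached here
One shortest path (8 moves): (x=8, y=0) -> (x=7, y=0) -> (x=6, y=0) -> (x=5, y=0) -> (x=4, y=0) -> (x=3, y=0) -> (x=2, y=0) -> (x=2, y=1) -> (x=2, y=2)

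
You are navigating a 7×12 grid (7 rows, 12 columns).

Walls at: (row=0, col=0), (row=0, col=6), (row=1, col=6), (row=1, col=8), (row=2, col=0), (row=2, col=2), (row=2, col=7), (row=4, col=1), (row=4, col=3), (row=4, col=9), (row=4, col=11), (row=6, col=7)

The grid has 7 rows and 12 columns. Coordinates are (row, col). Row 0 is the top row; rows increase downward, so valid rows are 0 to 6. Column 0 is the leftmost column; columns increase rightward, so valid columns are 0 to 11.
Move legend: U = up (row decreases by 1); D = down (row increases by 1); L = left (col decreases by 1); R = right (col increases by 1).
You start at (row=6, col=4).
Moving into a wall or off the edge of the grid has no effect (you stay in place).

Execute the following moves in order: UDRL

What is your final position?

Start: (row=6, col=4)
  U (up): (row=6, col=4) -> (row=5, col=4)
  D (down): (row=5, col=4) -> (row=6, col=4)
  R (right): (row=6, col=4) -> (row=6, col=5)
  L (left): (row=6, col=5) -> (row=6, col=4)
Final: (row=6, col=4)

Answer: Final position: (row=6, col=4)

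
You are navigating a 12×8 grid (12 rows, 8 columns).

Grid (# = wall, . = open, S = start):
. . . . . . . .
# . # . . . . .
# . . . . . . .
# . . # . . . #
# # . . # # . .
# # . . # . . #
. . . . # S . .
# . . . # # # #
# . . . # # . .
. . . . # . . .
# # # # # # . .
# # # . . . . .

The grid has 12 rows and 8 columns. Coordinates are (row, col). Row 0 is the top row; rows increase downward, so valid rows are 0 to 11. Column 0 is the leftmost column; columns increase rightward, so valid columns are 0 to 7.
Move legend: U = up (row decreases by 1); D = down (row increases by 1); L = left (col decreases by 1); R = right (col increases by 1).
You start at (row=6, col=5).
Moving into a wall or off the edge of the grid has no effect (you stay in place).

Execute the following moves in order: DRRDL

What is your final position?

Start: (row=6, col=5)
  D (down): blocked, stay at (row=6, col=5)
  R (right): (row=6, col=5) -> (row=6, col=6)
  R (right): (row=6, col=6) -> (row=6, col=7)
  D (down): blocked, stay at (row=6, col=7)
  L (left): (row=6, col=7) -> (row=6, col=6)
Final: (row=6, col=6)

Answer: Final position: (row=6, col=6)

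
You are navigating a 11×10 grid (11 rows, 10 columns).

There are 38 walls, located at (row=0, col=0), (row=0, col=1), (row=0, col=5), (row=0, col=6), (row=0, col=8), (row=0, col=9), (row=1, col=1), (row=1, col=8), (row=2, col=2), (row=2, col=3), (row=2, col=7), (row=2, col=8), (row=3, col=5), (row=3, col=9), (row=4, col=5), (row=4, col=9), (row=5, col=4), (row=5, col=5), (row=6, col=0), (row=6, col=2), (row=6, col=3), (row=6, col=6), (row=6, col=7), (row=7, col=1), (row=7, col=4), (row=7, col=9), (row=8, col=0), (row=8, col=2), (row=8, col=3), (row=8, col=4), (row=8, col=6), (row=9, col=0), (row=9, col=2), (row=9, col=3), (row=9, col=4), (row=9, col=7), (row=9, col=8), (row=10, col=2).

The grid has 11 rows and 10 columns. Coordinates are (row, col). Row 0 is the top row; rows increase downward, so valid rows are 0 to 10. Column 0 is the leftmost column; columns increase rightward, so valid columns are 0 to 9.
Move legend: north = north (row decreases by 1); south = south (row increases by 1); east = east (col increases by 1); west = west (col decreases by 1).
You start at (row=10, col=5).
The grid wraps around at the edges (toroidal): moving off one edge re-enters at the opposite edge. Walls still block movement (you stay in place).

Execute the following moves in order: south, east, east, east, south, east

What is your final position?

Answer: Final position: (row=10, col=9)

Derivation:
Start: (row=10, col=5)
  south (south): blocked, stay at (row=10, col=5)
  east (east): (row=10, col=5) -> (row=10, col=6)
  east (east): (row=10, col=6) -> (row=10, col=7)
  east (east): (row=10, col=7) -> (row=10, col=8)
  south (south): blocked, stay at (row=10, col=8)
  east (east): (row=10, col=8) -> (row=10, col=9)
Final: (row=10, col=9)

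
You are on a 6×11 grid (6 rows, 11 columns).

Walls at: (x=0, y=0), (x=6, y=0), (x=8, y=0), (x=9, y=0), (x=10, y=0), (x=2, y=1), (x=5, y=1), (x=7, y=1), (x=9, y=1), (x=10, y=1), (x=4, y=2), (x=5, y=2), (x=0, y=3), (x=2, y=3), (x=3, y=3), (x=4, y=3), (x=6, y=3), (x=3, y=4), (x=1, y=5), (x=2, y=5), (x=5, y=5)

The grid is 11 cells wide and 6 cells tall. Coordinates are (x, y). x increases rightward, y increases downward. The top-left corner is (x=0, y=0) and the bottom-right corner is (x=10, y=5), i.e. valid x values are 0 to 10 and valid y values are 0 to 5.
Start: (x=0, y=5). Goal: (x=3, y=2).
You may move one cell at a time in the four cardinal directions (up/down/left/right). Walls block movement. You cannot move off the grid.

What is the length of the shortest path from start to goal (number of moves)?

BFS from (x=0, y=5) until reaching (x=3, y=2):
  Distance 0: (x=0, y=5)
  Distance 1: (x=0, y=4)
  Distance 2: (x=1, y=4)
  Distance 3: (x=1, y=3), (x=2, y=4)
  Distance 4: (x=1, y=2)
  Distance 5: (x=1, y=1), (x=0, y=2), (x=2, y=2)
  Distance 6: (x=1, y=0), (x=0, y=1), (x=3, y=2)  <- goal reached here
One shortest path (6 moves): (x=0, y=5) -> (x=0, y=4) -> (x=1, y=4) -> (x=1, y=3) -> (x=1, y=2) -> (x=2, y=2) -> (x=3, y=2)

Answer: Shortest path length: 6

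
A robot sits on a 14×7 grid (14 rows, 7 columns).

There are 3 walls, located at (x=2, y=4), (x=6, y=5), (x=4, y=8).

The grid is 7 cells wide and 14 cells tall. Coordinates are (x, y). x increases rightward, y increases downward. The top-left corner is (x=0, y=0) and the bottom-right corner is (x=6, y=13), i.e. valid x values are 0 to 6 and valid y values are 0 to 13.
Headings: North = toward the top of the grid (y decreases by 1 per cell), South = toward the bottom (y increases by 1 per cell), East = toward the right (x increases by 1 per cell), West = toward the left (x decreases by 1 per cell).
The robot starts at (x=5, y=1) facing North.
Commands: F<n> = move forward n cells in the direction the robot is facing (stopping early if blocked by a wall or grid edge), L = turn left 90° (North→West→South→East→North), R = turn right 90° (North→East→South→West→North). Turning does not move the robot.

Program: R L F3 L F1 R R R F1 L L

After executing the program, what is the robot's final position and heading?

Answer: Final position: (x=4, y=1), facing North

Derivation:
Start: (x=5, y=1), facing North
  R: turn right, now facing East
  L: turn left, now facing North
  F3: move forward 1/3 (blocked), now at (x=5, y=0)
  L: turn left, now facing West
  F1: move forward 1, now at (x=4, y=0)
  R: turn right, now facing North
  R: turn right, now facing East
  R: turn right, now facing South
  F1: move forward 1, now at (x=4, y=1)
  L: turn left, now facing East
  L: turn left, now facing North
Final: (x=4, y=1), facing North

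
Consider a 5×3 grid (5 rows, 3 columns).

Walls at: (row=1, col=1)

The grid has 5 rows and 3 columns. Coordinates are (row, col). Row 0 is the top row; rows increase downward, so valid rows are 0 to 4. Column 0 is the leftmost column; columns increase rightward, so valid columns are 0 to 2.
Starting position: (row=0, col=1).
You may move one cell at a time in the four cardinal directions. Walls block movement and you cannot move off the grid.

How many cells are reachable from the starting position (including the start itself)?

BFS flood-fill from (row=0, col=1):
  Distance 0: (row=0, col=1)
  Distance 1: (row=0, col=0), (row=0, col=2)
  Distance 2: (row=1, col=0), (row=1, col=2)
  Distance 3: (row=2, col=0), (row=2, col=2)
  Distance 4: (row=2, col=1), (row=3, col=0), (row=3, col=2)
  Distance 5: (row=3, col=1), (row=4, col=0), (row=4, col=2)
  Distance 6: (row=4, col=1)
Total reachable: 14 (grid has 14 open cells total)

Answer: Reachable cells: 14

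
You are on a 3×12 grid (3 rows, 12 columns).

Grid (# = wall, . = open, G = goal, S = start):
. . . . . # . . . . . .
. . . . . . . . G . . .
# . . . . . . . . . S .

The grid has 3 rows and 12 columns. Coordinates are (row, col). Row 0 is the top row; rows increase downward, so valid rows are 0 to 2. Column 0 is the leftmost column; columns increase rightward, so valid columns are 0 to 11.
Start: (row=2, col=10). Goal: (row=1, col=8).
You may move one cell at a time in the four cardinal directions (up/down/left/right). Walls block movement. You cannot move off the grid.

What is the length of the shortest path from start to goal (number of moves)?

Answer: Shortest path length: 3

Derivation:
BFS from (row=2, col=10) until reaching (row=1, col=8):
  Distance 0: (row=2, col=10)
  Distance 1: (row=1, col=10), (row=2, col=9), (row=2, col=11)
  Distance 2: (row=0, col=10), (row=1, col=9), (row=1, col=11), (row=2, col=8)
  Distance 3: (row=0, col=9), (row=0, col=11), (row=1, col=8), (row=2, col=7)  <- goal reached here
One shortest path (3 moves): (row=2, col=10) -> (row=2, col=9) -> (row=2, col=8) -> (row=1, col=8)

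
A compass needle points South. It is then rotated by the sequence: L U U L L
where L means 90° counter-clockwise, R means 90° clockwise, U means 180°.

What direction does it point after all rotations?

Answer: Final heading: West

Derivation:
Start: South
  L (left (90° counter-clockwise)) -> East
  U (U-turn (180°)) -> West
  U (U-turn (180°)) -> East
  L (left (90° counter-clockwise)) -> North
  L (left (90° counter-clockwise)) -> West
Final: West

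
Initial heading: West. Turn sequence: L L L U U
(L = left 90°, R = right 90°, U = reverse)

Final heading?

Start: West
  L (left (90° counter-clockwise)) -> South
  L (left (90° counter-clockwise)) -> East
  L (left (90° counter-clockwise)) -> North
  U (U-turn (180°)) -> South
  U (U-turn (180°)) -> North
Final: North

Answer: Final heading: North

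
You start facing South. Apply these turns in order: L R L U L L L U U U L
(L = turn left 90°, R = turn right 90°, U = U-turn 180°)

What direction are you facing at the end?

Start: South
  L (left (90° counter-clockwise)) -> East
  R (right (90° clockwise)) -> South
  L (left (90° counter-clockwise)) -> East
  U (U-turn (180°)) -> West
  L (left (90° counter-clockwise)) -> South
  L (left (90° counter-clockwise)) -> East
  L (left (90° counter-clockwise)) -> North
  U (U-turn (180°)) -> South
  U (U-turn (180°)) -> North
  U (U-turn (180°)) -> South
  L (left (90° counter-clockwise)) -> East
Final: East

Answer: Final heading: East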